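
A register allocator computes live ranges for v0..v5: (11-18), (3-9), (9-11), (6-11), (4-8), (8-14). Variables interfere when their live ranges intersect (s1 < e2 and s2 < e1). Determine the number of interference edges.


Check all pairs for overlapping intervals.
Two intervals (s1,e1) and (s2,e2) overlap if s1 < e2 and s2 < e1.
v0 (11-18) vs v1..v5: overlaps v5 -> 1
v1 (3-9) vs v2..v5: overlaps v3, v4, v5 -> 3
v2 (9-11) vs v3..v5: overlaps v3, v5 -> 2
v3 (6-11) vs v4..v5: overlaps v4, v5 -> 2
v4 (4-8) vs v5: overlaps none -> 0
Total overlapping pairs = 1 + 3 + 2 + 2 + 0 = 8

8


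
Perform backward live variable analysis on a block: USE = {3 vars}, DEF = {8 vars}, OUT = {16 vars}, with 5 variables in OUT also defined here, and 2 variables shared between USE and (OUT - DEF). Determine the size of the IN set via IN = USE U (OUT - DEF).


OUT - DEF: 16 - 5 = 11
|IN| = |USE| + |OUT - DEF| - |USE ∩ (OUT - DEF)| = 3 + 11 - 2 = 12

12


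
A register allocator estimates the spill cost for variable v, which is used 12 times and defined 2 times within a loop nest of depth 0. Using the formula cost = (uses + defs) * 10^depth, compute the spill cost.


uses + defs = 12 + 2 = 14
10^0 = 1
Spill cost = 14 * 1 = 14

14


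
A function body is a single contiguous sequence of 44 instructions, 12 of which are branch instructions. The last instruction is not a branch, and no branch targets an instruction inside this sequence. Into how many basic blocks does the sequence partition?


With no in-sequence branch targets, the leaders are the first instruction plus the instruction after each branch.
Number of basic blocks = branches + 1
= 12 + 1 = 13

13


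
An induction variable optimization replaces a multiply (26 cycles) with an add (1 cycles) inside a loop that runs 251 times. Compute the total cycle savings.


Per-iteration saving = 26 - 1 = 25
Total saved = 251 * 25 = 6275

6275


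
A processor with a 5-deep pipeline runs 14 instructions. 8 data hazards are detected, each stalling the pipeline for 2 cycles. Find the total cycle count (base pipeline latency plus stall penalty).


Base cycles = 5 + 14 - 1 = 18
Total stalls = 8 * 2 = 16
Total = 18 + 16 = 34

34


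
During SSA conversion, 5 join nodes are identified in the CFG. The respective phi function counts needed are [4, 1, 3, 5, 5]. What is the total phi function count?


Total phi functions = sum of phi functions at each join node
= 4 + 1 + 3 + 5 + 5 = 18

18


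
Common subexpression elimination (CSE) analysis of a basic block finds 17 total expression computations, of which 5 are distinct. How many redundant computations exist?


CSE count = total expressions - unique expressions
= 17 - 5 = 12

12


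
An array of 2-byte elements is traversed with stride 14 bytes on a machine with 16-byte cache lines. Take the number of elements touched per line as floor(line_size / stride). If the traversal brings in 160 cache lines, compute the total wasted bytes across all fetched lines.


Elements per line = floor(16 / 14) = 1
Bytes used per line = 1 * 2 = 2
Wasted per line = 16 - 2 = 14
Total wasted = 14 * 160 = 2240

2240


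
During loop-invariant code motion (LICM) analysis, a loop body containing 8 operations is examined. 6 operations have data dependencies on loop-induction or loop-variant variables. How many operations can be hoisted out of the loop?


Invariant candidates = total - loop-dependent
= 8 - 6 = 2

2


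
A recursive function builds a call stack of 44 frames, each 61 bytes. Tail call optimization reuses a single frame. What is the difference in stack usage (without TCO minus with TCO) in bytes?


Without TCO: 44 * 61 = 2684 bytes
With TCO: reuse 1 frame = 61 bytes
Savings = 2684 - 61 = 2623

2623


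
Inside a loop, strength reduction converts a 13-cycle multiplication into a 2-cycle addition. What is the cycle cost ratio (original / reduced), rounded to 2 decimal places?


Ratio = mult_cost / add_cost = 13 / 2 = 6.5

6.5


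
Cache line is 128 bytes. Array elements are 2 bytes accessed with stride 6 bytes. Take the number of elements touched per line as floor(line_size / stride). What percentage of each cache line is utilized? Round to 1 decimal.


Elements per cache line = floor(128 / 6) = 21
Bytes used = 21 * 2 = 42
Utilization = 42 / 128 * 100 = 32.8%

32.8


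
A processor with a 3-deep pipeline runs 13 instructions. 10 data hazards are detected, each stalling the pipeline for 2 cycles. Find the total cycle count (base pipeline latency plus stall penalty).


Base cycles = 3 + 13 - 1 = 15
Total stalls = 10 * 2 = 20
Total = 15 + 20 = 35

35


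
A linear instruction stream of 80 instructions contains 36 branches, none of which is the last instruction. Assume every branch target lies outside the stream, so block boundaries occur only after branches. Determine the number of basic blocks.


With no in-sequence branch targets, the leaders are the first instruction plus the instruction after each branch.
Number of basic blocks = branches + 1
= 36 + 1 = 37

37


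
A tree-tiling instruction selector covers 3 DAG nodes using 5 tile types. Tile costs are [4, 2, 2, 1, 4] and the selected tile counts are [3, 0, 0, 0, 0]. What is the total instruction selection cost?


Total cost = sum(count_i * cost_i)
= 3*4 + 0*2 + 0*2 + 0*1 + 0*4
= 12

12


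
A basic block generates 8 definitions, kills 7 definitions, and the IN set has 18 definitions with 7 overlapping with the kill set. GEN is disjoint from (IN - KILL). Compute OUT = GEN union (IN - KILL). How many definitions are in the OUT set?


IN - KILL: 18 - 7 = 11 surviving definitions
OUT = GEN + surviving = 8 + 11 = 19

19


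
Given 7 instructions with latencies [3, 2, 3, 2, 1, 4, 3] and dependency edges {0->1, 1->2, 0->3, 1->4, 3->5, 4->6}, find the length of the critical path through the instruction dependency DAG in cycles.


Compute longest path through dependency graph: dist(Ik) = max over predecessors of dist + latency(Ik).
dist(I0) = latency 3 = 3
dist(I1) = dist(I0) + 2 = 3 + 2 = 5
dist(I2) = dist(I1) + 3 = 5 + 3 = 8
dist(I3) = dist(I0) + 2 = 3 + 2 = 5
dist(I4) = dist(I1) + 1 = 5 + 1 = 6
dist(I5) = dist(I3) + 4 = 5 + 4 = 9
dist(I6) = dist(I4) + 3 = 6 + 3 = 9
Critical path = max dist = 9

9


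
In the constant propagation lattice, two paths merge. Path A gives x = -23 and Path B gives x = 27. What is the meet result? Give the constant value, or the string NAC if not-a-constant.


Meet operation: if both paths give the same constant, result is that constant; if they differ, result is NAC (not-a-constant).
Path A: -23, Path B: 27 -> differ
Result: not-a-constant -> NAC

NAC


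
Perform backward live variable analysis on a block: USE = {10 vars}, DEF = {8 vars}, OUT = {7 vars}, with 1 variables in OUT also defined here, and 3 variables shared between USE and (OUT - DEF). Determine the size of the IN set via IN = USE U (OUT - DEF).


OUT - DEF: 7 - 1 = 6
|IN| = |USE| + |OUT - DEF| - |USE ∩ (OUT - DEF)| = 10 + 6 - 3 = 13

13


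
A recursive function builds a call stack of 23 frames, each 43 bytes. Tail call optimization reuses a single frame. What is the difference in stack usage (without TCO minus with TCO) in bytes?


Without TCO: 23 * 43 = 989 bytes
With TCO: reuse 1 frame = 43 bytes
Savings = 989 - 43 = 946

946


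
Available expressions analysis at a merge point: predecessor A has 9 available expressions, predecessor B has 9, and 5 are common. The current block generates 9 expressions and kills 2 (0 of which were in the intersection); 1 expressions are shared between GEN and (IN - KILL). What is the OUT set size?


IN = intersection of predecessors = 5
IN - KILL = 5 - 0 = 5
|OUT| = |GEN| + |IN - KILL| - |GEN ∩ (IN - KILL)| = 9 + 5 - 1 = 13

13


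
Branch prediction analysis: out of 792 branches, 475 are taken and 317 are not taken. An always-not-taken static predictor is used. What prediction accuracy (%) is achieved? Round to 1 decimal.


Predictor: always-not-taken
Correct predictions = 317
Accuracy = 317 / 792 * 100 = 40.0%

40.0


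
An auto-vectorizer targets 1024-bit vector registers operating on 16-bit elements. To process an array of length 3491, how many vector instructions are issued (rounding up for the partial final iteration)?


Width = 1024 / 16 = 64 elements per vector op
Iterations = ceil(3491 / 64) = 55

55


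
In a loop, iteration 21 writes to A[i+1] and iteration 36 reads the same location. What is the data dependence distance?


Distance = read iteration - write iteration
= 36 - 21 = 15

15


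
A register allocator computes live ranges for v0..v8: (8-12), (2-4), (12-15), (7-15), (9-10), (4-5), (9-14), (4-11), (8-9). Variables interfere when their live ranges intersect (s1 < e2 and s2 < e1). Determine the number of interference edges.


Check all pairs for overlapping intervals.
Two intervals (s1,e1) and (s2,e2) overlap if s1 < e2 and s2 < e1.
v0 (8-12) vs v1..v8: overlaps v3, v4, v6, v7, v8 -> 5
v1 (2-4) vs v2..v8: overlaps none -> 0
v2 (12-15) vs v3..v8: overlaps v3, v6 -> 2
v3 (7-15) vs v4..v8: overlaps v4, v6, v7, v8 -> 4
v4 (9-10) vs v5..v8: overlaps v6, v7 -> 2
v5 (4-5) vs v6..v8: overlaps v7 -> 1
v6 (9-14) vs v7..v8: overlaps v7 -> 1
v7 (4-11) vs v8: overlaps v8 -> 1
Total overlapping pairs = 5 + 0 + 2 + 4 + 2 + 1 + 1 + 1 = 16

16


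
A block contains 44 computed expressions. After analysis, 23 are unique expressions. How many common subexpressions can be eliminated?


CSE count = total expressions - unique expressions
= 44 - 23 = 21

21


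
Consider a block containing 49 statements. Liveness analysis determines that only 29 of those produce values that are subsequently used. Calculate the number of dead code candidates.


Dead code = total statements - live definitions
= 49 - 29 = 20

20


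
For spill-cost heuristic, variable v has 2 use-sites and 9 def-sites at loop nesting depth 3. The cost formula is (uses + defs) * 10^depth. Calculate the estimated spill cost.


uses + defs = 2 + 9 = 11
10^3 = 1000
Spill cost = 11 * 1000 = 11000

11000


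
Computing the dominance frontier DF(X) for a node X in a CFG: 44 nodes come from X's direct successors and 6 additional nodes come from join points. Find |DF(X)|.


DF(X) = direct successor contributions + join point contributions
= 44 + 6 = 50

50


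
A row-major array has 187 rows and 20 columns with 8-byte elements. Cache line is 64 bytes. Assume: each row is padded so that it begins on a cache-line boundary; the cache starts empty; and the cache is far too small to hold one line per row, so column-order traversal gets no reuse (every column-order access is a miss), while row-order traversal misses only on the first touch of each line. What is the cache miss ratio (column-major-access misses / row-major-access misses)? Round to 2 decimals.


Each row occupies 20 * 8 = 160 bytes and starts on a line boundary, so it spans ceil(160 / 64) = 3 cache lines.
Row-major traversal misses (one per line touched): 187 * ceil(20 * 8 / 64) = 561
Column-major traversal misses (no reuse, every access misses): 187 * 20 = 3740
Ratio = 3740 / 561 = 6.67

6.67


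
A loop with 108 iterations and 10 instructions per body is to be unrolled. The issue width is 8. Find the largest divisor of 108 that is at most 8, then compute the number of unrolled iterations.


Largest divisor of 108 <= 8 is 6
New iterations = 108 / 6 = 18

18


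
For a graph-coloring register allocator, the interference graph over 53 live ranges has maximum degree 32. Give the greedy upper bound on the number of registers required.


Greedy coloring never needs more than (max_degree + 1) colors: when coloring a vertex, at most max_degree neighbors are already colored.
Upper bound = 32 + 1 = 33

33


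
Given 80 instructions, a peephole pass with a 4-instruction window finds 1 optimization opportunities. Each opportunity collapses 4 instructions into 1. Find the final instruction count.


Each match removes 3 instructions.
Total removed = 1 * 3 = 3
Remaining = 80 - 3 = 77

77


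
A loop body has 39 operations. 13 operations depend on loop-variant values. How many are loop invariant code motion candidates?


Invariant candidates = total - loop-dependent
= 39 - 13 = 26

26


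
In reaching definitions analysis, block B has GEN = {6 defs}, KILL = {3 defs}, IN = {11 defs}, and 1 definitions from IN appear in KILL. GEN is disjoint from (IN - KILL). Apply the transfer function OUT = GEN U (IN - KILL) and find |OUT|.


IN - KILL: 11 - 1 = 10 surviving definitions
OUT = GEN + surviving = 6 + 10 = 16

16


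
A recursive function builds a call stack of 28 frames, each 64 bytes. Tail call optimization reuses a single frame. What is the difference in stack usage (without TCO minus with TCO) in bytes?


Without TCO: 28 * 64 = 1792 bytes
With TCO: reuse 1 frame = 64 bytes
Savings = 1792 - 64 = 1728

1728


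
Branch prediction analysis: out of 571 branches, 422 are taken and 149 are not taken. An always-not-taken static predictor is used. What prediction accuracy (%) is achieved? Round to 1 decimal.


Predictor: always-not-taken
Correct predictions = 149
Accuracy = 149 / 571 * 100 = 26.1%

26.1


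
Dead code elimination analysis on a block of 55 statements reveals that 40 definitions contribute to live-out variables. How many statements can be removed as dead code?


Dead code = total statements - live definitions
= 55 - 40 = 15

15


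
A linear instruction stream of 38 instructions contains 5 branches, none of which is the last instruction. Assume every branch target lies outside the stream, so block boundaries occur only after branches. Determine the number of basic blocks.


With no in-sequence branch targets, the leaders are the first instruction plus the instruction after each branch.
Number of basic blocks = branches + 1
= 5 + 1 = 6

6


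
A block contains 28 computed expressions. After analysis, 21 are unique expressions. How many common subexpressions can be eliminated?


CSE count = total expressions - unique expressions
= 28 - 21 = 7

7


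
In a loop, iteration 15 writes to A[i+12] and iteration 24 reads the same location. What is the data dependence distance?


Distance = read iteration - write iteration
= 24 - 15 = 9

9


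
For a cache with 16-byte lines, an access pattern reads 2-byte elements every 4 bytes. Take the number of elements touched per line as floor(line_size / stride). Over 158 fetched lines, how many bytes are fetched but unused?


Elements per line = floor(16 / 4) = 4
Bytes used per line = 4 * 2 = 8
Wasted per line = 16 - 8 = 8
Total wasted = 8 * 158 = 1264

1264


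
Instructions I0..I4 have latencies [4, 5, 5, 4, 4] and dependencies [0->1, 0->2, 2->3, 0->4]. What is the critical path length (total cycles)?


Compute longest path through dependency graph: dist(Ik) = max over predecessors of dist + latency(Ik).
dist(I0) = latency 4 = 4
dist(I1) = dist(I0) + 5 = 4 + 5 = 9
dist(I2) = dist(I0) + 5 = 4 + 5 = 9
dist(I3) = dist(I2) + 4 = 9 + 4 = 13
dist(I4) = dist(I0) + 4 = 4 + 4 = 8
Critical path = max dist = 13

13


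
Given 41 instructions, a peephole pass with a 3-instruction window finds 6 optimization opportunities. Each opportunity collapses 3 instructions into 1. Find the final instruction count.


Each match removes 2 instructions.
Total removed = 6 * 2 = 12
Remaining = 41 - 12 = 29

29


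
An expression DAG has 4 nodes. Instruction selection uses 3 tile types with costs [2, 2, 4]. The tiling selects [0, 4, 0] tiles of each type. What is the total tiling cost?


Total cost = sum(count_i * cost_i)
= 0*2 + 4*2 + 0*4
= 8

8


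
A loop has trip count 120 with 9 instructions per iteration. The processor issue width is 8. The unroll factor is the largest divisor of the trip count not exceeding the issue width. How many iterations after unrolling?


Largest divisor of 120 <= 8 is 8
New iterations = 120 / 8 = 15

15


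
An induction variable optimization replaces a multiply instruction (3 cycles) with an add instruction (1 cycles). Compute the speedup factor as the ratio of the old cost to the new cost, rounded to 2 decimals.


Ratio = mult_cost / add_cost = 3 / 1 = 3.0

3.0


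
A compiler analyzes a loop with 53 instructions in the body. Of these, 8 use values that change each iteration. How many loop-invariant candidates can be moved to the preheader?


Invariant candidates = total - loop-dependent
= 53 - 8 = 45

45


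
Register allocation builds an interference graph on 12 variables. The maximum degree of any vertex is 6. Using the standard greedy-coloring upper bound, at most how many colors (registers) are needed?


Greedy coloring never needs more than (max_degree + 1) colors: when coloring a vertex, at most max_degree neighbors are already colored.
Upper bound = 6 + 1 = 7

7


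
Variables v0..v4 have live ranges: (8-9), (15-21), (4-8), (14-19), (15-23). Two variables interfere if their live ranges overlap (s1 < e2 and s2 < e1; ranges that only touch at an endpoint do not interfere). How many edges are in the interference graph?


Check all pairs for overlapping intervals.
Two intervals (s1,e1) and (s2,e2) overlap if s1 < e2 and s2 < e1.
v0 (8-9) vs v1..v4: overlaps none -> 0
v1 (15-21) vs v2..v4: overlaps v3, v4 -> 2
v2 (4-8) vs v3..v4: overlaps none -> 0
v3 (14-19) vs v4: overlaps v4 -> 1
Total overlapping pairs = 0 + 2 + 0 + 1 = 3

3


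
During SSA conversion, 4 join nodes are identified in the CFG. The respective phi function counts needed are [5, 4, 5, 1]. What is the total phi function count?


Total phi functions = sum of phi functions at each join node
= 5 + 4 + 5 + 1 = 15

15


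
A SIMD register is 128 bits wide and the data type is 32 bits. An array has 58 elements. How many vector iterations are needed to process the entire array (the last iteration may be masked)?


Width = 128 / 32 = 4 elements per vector op
Iterations = ceil(58 / 4) = 15

15


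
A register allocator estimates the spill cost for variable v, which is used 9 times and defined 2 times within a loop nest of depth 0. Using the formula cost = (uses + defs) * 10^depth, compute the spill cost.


uses + defs = 9 + 2 = 11
10^0 = 1
Spill cost = 11 * 1 = 11

11


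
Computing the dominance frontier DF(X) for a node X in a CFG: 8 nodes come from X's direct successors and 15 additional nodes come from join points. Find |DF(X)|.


DF(X) = direct successor contributions + join point contributions
= 8 + 15 = 23

23


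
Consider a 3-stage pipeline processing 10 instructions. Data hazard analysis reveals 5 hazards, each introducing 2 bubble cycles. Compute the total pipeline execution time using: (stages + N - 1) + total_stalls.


Base cycles = 3 + 10 - 1 = 12
Total stalls = 5 * 2 = 10
Total = 12 + 10 = 22

22


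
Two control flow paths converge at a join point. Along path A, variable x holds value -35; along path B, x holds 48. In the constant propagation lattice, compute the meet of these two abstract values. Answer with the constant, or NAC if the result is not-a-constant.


Meet operation: if both paths give the same constant, result is that constant; if they differ, result is NAC (not-a-constant).
Path A: -35, Path B: 48 -> differ
Result: not-a-constant -> NAC

NAC


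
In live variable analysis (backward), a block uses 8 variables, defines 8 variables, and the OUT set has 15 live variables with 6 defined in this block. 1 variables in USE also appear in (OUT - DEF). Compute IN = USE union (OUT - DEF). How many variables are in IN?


OUT - DEF: 15 - 6 = 9
|IN| = |USE| + |OUT - DEF| - |USE ∩ (OUT - DEF)| = 8 + 9 - 1 = 16

16


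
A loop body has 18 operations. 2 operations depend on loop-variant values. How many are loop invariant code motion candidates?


Invariant candidates = total - loop-dependent
= 18 - 2 = 16

16


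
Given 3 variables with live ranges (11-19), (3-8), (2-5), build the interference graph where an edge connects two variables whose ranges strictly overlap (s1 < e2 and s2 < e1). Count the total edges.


Check all pairs for overlapping intervals.
Two intervals (s1,e1) and (s2,e2) overlap if s1 < e2 and s2 < e1.
v0 (11-19) vs v1..v2: overlaps none -> 0
v1 (3-8) vs v2: overlaps v2 -> 1
Total overlapping pairs = 0 + 1 = 1

1


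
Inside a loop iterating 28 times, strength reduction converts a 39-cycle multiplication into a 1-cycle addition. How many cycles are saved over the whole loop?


Per-iteration saving = 39 - 1 = 38
Total saved = 28 * 38 = 1064

1064


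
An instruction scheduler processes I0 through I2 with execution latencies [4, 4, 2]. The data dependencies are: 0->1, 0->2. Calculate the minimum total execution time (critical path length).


Compute longest path through dependency graph: dist(Ik) = max over predecessors of dist + latency(Ik).
dist(I0) = latency 4 = 4
dist(I1) = dist(I0) + 4 = 4 + 4 = 8
dist(I2) = dist(I0) + 2 = 4 + 2 = 6
Critical path = max dist = 8

8


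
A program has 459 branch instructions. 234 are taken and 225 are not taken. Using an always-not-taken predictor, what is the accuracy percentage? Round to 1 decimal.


Predictor: always-not-taken
Correct predictions = 225
Accuracy = 225 / 459 * 100 = 49.0%

49.0


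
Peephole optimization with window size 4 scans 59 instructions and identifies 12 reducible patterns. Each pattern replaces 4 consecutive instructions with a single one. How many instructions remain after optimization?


Each match removes 3 instructions.
Total removed = 12 * 3 = 36
Remaining = 59 - 36 = 23

23


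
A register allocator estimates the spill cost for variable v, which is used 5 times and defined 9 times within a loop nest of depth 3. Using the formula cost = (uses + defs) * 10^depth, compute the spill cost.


uses + defs = 5 + 9 = 14
10^3 = 1000
Spill cost = 14 * 1000 = 14000

14000


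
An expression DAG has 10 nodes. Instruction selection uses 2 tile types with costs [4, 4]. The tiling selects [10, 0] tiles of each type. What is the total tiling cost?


Total cost = sum(count_i * cost_i)
= 10*4 + 0*4
= 40

40


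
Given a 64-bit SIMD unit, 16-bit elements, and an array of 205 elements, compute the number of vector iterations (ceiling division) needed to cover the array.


Width = 64 / 16 = 4 elements per vector op
Iterations = ceil(205 / 4) = 52

52


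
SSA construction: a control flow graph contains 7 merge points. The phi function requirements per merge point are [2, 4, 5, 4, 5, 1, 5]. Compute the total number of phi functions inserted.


Total phi functions = sum of phi functions at each join node
= 2 + 4 + 5 + 4 + 5 + 1 + 5 = 26

26


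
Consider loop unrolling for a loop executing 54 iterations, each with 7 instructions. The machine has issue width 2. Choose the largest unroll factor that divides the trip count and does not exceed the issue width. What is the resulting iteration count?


Largest divisor of 54 <= 2 is 2
New iterations = 54 / 2 = 27

27


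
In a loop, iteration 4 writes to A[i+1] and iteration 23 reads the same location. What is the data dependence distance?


Distance = read iteration - write iteration
= 23 - 4 = 19

19


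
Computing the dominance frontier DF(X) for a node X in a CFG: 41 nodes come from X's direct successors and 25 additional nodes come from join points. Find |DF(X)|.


DF(X) = direct successor contributions + join point contributions
= 41 + 25 = 66

66


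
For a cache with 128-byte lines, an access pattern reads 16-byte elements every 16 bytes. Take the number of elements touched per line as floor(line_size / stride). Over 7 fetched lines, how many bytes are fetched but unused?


Elements per line = floor(128 / 16) = 8
Bytes used per line = 8 * 16 = 128
Wasted per line = 128 - 128 = 0
Total wasted = 0 * 7 = 0

0


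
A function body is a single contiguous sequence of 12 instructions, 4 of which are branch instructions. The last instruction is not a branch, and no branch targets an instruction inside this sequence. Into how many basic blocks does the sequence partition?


With no in-sequence branch targets, the leaders are the first instruction plus the instruction after each branch.
Number of basic blocks = branches + 1
= 4 + 1 = 5

5


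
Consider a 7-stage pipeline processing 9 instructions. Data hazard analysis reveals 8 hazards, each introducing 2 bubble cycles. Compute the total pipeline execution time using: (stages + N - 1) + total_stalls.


Base cycles = 7 + 9 - 1 = 15
Total stalls = 8 * 2 = 16
Total = 15 + 16 = 31

31


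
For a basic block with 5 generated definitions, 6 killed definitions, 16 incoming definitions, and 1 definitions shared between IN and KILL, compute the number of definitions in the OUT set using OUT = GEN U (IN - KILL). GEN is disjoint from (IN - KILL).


IN - KILL: 16 - 1 = 15 surviving definitions
OUT = GEN + surviving = 5 + 15 = 20

20


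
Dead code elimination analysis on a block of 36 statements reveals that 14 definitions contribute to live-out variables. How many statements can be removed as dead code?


Dead code = total statements - live definitions
= 36 - 14 = 22

22


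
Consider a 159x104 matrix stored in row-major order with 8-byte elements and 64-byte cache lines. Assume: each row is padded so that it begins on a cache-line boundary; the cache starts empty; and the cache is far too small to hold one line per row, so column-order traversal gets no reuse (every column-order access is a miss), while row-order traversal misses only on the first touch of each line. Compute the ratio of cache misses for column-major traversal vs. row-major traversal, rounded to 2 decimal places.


Each row occupies 104 * 8 = 832 bytes and starts on a line boundary, so it spans ceil(832 / 64) = 13 cache lines.
Row-major traversal misses (one per line touched): 159 * ceil(104 * 8 / 64) = 2067
Column-major traversal misses (no reuse, every access misses): 159 * 104 = 16536
Ratio = 16536 / 2067 = 8.0

8.0


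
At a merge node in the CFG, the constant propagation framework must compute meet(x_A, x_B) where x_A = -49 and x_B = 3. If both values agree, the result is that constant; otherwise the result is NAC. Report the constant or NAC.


Meet operation: if both paths give the same constant, result is that constant; if they differ, result is NAC (not-a-constant).
Path A: -49, Path B: 3 -> differ
Result: not-a-constant -> NAC

NAC


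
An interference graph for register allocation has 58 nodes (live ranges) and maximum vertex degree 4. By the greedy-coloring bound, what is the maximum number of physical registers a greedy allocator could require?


Greedy coloring never needs more than (max_degree + 1) colors: when coloring a vertex, at most max_degree neighbors are already colored.
Upper bound = 4 + 1 = 5

5


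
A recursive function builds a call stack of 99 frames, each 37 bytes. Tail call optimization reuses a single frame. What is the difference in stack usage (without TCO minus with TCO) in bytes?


Without TCO: 99 * 37 = 3663 bytes
With TCO: reuse 1 frame = 37 bytes
Savings = 3663 - 37 = 3626

3626


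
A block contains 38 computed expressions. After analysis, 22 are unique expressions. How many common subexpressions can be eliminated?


CSE count = total expressions - unique expressions
= 38 - 22 = 16

16


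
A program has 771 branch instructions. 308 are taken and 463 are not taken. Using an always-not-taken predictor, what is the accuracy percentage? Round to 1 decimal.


Predictor: always-not-taken
Correct predictions = 463
Accuracy = 463 / 771 * 100 = 60.1%

60.1


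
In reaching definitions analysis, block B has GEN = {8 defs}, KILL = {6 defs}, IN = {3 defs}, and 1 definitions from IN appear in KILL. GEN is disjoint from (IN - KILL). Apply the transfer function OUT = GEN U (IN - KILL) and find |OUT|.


IN - KILL: 3 - 1 = 2 surviving definitions
OUT = GEN + surviving = 8 + 2 = 10

10


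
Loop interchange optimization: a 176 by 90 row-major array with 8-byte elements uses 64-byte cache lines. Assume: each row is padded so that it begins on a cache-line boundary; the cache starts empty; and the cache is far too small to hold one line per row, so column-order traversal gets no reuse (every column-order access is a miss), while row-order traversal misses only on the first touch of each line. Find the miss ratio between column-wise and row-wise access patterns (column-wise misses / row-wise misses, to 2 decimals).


Each row occupies 90 * 8 = 720 bytes and starts on a line boundary, so it spans ceil(720 / 64) = 12 cache lines.
Row-major traversal misses (one per line touched): 176 * ceil(90 * 8 / 64) = 2112
Column-major traversal misses (no reuse, every access misses): 176 * 90 = 15840
Ratio = 15840 / 2112 = 7.5

7.5


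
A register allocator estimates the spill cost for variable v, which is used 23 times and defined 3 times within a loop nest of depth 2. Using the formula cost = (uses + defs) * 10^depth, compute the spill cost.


uses + defs = 23 + 3 = 26
10^2 = 100
Spill cost = 26 * 100 = 2600

2600


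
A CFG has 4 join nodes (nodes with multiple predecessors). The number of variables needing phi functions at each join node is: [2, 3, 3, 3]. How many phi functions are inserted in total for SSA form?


Total phi functions = sum of phi functions at each join node
= 2 + 3 + 3 + 3 = 11

11


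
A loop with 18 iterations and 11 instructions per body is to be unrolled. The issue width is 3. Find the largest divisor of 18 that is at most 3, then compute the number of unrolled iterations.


Largest divisor of 18 <= 3 is 3
New iterations = 18 / 3 = 6

6


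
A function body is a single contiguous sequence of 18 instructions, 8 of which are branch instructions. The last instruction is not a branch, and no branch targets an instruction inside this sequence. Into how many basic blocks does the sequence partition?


With no in-sequence branch targets, the leaders are the first instruction plus the instruction after each branch.
Number of basic blocks = branches + 1
= 8 + 1 = 9

9


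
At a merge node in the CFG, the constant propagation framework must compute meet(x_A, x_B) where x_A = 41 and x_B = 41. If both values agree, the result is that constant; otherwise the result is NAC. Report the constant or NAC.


Meet operation: if both paths give the same constant, result is that constant; if they differ, result is NAC (not-a-constant).
Path A: 41, Path B: 41 -> equal
Result: constant -> 41

41


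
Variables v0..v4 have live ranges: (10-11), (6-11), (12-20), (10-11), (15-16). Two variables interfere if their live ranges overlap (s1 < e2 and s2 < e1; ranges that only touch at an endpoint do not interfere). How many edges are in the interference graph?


Check all pairs for overlapping intervals.
Two intervals (s1,e1) and (s2,e2) overlap if s1 < e2 and s2 < e1.
v0 (10-11) vs v1..v4: overlaps v1, v3 -> 2
v1 (6-11) vs v2..v4: overlaps v3 -> 1
v2 (12-20) vs v3..v4: overlaps v4 -> 1
v3 (10-11) vs v4: overlaps none -> 0
Total overlapping pairs = 2 + 1 + 1 + 0 = 4

4


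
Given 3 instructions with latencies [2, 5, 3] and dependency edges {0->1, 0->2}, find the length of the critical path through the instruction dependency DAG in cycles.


Compute longest path through dependency graph: dist(Ik) = max over predecessors of dist + latency(Ik).
dist(I0) = latency 2 = 2
dist(I1) = dist(I0) + 5 = 2 + 5 = 7
dist(I2) = dist(I0) + 3 = 2 + 3 = 5
Critical path = max dist = 7

7


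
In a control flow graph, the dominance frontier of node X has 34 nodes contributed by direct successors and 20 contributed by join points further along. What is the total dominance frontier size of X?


DF(X) = direct successor contributions + join point contributions
= 34 + 20 = 54

54


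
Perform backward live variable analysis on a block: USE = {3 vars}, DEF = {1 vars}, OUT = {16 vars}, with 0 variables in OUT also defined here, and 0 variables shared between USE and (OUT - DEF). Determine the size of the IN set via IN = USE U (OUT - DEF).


OUT - DEF: 16 - 0 = 16
|IN| = |USE| + |OUT - DEF| - |USE ∩ (OUT - DEF)| = 3 + 16 - 0 = 19

19


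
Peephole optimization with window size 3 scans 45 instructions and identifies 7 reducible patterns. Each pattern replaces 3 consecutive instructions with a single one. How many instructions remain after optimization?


Each match removes 2 instructions.
Total removed = 7 * 2 = 14
Remaining = 45 - 14 = 31

31


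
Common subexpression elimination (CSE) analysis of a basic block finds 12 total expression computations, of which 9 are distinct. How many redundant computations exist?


CSE count = total expressions - unique expressions
= 12 - 9 = 3

3


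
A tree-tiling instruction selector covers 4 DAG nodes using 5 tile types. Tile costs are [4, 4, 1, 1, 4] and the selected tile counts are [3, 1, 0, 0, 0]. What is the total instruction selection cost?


Total cost = sum(count_i * cost_i)
= 3*4 + 1*4 + 0*1 + 0*1 + 0*4
= 16

16


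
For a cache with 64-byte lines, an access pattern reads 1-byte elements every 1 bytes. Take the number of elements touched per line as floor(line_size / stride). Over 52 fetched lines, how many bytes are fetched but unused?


Elements per line = floor(64 / 1) = 64
Bytes used per line = 64 * 1 = 64
Wasted per line = 64 - 64 = 0
Total wasted = 0 * 52 = 0

0


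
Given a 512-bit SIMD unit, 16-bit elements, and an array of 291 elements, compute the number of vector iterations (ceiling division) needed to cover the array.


Width = 512 / 16 = 32 elements per vector op
Iterations = ceil(291 / 32) = 10

10


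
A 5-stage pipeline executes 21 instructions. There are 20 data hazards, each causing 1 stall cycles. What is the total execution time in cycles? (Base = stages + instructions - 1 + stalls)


Base cycles = 5 + 21 - 1 = 25
Total stalls = 20 * 1 = 20
Total = 25 + 20 = 45

45


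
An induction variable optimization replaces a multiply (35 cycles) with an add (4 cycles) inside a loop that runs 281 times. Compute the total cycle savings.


Per-iteration saving = 35 - 4 = 31
Total saved = 281 * 31 = 8711

8711


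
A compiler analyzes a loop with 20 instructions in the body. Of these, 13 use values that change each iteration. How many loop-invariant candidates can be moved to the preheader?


Invariant candidates = total - loop-dependent
= 20 - 13 = 7

7


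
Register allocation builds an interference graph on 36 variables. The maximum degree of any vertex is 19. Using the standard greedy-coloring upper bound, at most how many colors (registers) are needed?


Greedy coloring never needs more than (max_degree + 1) colors: when coloring a vertex, at most max_degree neighbors are already colored.
Upper bound = 19 + 1 = 20

20


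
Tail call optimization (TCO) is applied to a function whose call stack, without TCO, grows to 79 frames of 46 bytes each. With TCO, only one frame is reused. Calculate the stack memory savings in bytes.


Without TCO: 79 * 46 = 3634 bytes
With TCO: reuse 1 frame = 46 bytes
Savings = 3634 - 46 = 3588

3588


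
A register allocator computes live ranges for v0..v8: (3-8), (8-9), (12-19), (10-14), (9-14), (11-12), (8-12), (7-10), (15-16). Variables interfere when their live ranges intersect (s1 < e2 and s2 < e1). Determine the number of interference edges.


Check all pairs for overlapping intervals.
Two intervals (s1,e1) and (s2,e2) overlap if s1 < e2 and s2 < e1.
v0 (3-8) vs v1..v8: overlaps v7 -> 1
v1 (8-9) vs v2..v8: overlaps v6, v7 -> 2
v2 (12-19) vs v3..v8: overlaps v3, v4, v8 -> 3
v3 (10-14) vs v4..v8: overlaps v4, v5, v6 -> 3
v4 (9-14) vs v5..v8: overlaps v5, v6, v7 -> 3
v5 (11-12) vs v6..v8: overlaps v6 -> 1
v6 (8-12) vs v7..v8: overlaps v7 -> 1
v7 (7-10) vs v8: overlaps none -> 0
Total overlapping pairs = 1 + 2 + 3 + 3 + 3 + 1 + 1 + 0 = 14

14


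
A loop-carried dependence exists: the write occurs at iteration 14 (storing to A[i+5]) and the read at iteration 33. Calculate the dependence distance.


Distance = read iteration - write iteration
= 33 - 14 = 19

19


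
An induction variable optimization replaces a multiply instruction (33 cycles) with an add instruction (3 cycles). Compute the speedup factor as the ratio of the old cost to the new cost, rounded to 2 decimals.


Ratio = mult_cost / add_cost = 33 / 3 = 11.0

11.0


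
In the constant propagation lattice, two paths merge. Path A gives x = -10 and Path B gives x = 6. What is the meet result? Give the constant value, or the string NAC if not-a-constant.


Meet operation: if both paths give the same constant, result is that constant; if they differ, result is NAC (not-a-constant).
Path A: -10, Path B: 6 -> differ
Result: not-a-constant -> NAC

NAC


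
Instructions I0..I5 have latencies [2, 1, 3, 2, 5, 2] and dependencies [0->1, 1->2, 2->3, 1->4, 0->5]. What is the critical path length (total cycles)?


Compute longest path through dependency graph: dist(Ik) = max over predecessors of dist + latency(Ik).
dist(I0) = latency 2 = 2
dist(I1) = dist(I0) + 1 = 2 + 1 = 3
dist(I2) = dist(I1) + 3 = 3 + 3 = 6
dist(I3) = dist(I2) + 2 = 6 + 2 = 8
dist(I4) = dist(I1) + 5 = 3 + 5 = 8
dist(I5) = dist(I0) + 2 = 2 + 2 = 4
Critical path = max dist = 8

8


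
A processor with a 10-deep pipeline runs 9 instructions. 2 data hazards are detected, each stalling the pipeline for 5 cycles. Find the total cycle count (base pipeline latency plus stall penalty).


Base cycles = 10 + 9 - 1 = 18
Total stalls = 2 * 5 = 10
Total = 18 + 10 = 28

28


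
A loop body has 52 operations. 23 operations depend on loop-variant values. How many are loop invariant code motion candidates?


Invariant candidates = total - loop-dependent
= 52 - 23 = 29

29


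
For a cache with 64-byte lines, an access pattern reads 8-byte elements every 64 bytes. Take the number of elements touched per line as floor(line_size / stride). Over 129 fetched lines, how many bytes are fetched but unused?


Elements per line = floor(64 / 64) = 1
Bytes used per line = 1 * 8 = 8
Wasted per line = 64 - 8 = 56
Total wasted = 56 * 129 = 7224

7224


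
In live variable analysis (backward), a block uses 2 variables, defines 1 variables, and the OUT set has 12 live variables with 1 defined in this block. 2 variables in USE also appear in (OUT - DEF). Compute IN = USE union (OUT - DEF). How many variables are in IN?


OUT - DEF: 12 - 1 = 11
|IN| = |USE| + |OUT - DEF| - |USE ∩ (OUT - DEF)| = 2 + 11 - 2 = 11

11


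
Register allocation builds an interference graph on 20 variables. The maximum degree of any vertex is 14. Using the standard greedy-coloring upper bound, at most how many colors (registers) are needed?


Greedy coloring never needs more than (max_degree + 1) colors: when coloring a vertex, at most max_degree neighbors are already colored.
Upper bound = 14 + 1 = 15

15


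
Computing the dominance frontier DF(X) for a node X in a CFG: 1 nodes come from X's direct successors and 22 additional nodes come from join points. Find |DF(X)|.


DF(X) = direct successor contributions + join point contributions
= 1 + 22 = 23

23


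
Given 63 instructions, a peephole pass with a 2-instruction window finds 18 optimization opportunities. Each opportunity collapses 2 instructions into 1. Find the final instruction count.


Each match removes 1 instructions.
Total removed = 18 * 1 = 18
Remaining = 63 - 18 = 45

45


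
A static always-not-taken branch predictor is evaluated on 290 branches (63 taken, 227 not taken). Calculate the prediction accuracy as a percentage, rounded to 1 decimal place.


Predictor: always-not-taken
Correct predictions = 227
Accuracy = 227 / 290 * 100 = 78.3%

78.3


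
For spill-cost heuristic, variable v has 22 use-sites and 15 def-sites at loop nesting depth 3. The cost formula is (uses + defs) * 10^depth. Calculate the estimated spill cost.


uses + defs = 22 + 15 = 37
10^3 = 1000
Spill cost = 37 * 1000 = 37000

37000
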